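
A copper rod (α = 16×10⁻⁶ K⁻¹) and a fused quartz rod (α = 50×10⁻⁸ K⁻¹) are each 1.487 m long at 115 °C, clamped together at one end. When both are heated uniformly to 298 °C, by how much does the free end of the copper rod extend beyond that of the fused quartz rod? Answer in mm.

ΔT = 183 K
copper: ΔL = 16×10⁻⁶ × 1.487 m × 183 = 4.3539×10⁻³ m = 4.3539 mm
fused quartz: ΔL = 50×10⁻⁸ × 1.487 m × 183 = 1.3606×10⁻⁴ m = 0.13606 mm
difference = 4.3539 − 0.13606 = 4.21784 mm

4.22 mm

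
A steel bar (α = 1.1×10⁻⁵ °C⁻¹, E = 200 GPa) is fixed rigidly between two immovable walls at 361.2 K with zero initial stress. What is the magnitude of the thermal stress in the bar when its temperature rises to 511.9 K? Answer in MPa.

σ = 332 MPa

Fully constrained: the free strain ε = αΔT is blocked, so σ = Eε = EαΔT.
|ΔT| = 150.7 K
σ = 200×10⁹ × 1.1×10⁻⁵ × 150.7 = 3.32×10⁸ Pa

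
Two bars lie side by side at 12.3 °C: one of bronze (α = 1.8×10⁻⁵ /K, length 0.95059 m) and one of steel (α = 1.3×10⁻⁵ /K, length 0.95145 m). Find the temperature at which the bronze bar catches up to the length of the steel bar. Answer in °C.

T = 193.7 °C

L₁(1 + α₁ΔT) = L₂(1 + α₂ΔT) ⇒ ΔT = (L₂ − L₁)/(α₁L₁ − α₂L₂)
L₂ − L₁ = 0.95145 − 0.95059 = 8.60×10⁻⁴ m
α₁L₁ − α₂L₂ = 1.8×10⁻⁵×0.95059 − 1.3×10⁻⁵×0.95145 = 4.74177×10⁻⁶ m/K
ΔT = 8.60×10⁻⁴ / 4.74177×10⁻⁶ = 181.367 K
T = 12.3 + 181.367 = 193.667 °C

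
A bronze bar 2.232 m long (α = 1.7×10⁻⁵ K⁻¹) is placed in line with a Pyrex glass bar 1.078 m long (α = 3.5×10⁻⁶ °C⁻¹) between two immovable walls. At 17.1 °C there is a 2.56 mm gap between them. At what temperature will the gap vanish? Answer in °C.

α₁L₁ = 3.7944×10⁻⁵ m/K, α₂L₂ = 3.773×10⁻⁶ m/K → total 4.1717×10⁻⁵ m/K
ΔT = g/(α₁L₁+α₂L₂) = 2.56×10⁻³ / 4.1717×10⁻⁵ = 61.366 K
T = 17.1 + 61.366 = 78.466 °C

T = 78.5 °C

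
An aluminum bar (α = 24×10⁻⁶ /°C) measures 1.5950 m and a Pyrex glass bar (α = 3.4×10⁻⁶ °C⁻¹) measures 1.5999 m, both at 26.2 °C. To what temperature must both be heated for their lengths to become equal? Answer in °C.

T = 175.4 °C

Equal length when α₁L₁ΔT − α₂L₂ΔT = L₂ − L₁ = 4.90×10⁻³ m
α₁L₁ = 3.828×10⁻⁵, α₂L₂ = 5.43966×10⁻⁶ → Δ(αL) = 3.284034×10⁻⁵ m/K
ΔT = 4.90×10⁻³ / 3.284034×10⁻⁵ = 149.207 K, so T = 26.2 + 149.207 = 175.407 °C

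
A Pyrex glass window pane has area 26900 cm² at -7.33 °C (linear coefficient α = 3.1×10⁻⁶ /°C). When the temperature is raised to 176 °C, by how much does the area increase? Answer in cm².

ΔA = 30.6 cm²

Area coefficient ≈ 2α; |ΔT| = 183.33 K
ΔA = 2αA₀ΔT = 2(3.1×10⁻⁶)(26900)(183.33) = 30.6 cm²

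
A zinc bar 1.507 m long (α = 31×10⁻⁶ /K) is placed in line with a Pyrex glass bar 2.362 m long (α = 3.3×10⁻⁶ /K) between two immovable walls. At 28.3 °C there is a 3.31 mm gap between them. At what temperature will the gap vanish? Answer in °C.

α₁L₁ = 4.6717×10⁻⁵ m/K, α₂L₂ = 7.7946×10⁻⁶ m/K → total 5.45116×10⁻⁵ m/K
ΔT = g/(α₁L₁+α₂L₂) = 3.31×10⁻³ / 5.45116×10⁻⁵ = 60.721 K
T = 28.3 + 60.721 = 89.021 °C

T = 89.0 °C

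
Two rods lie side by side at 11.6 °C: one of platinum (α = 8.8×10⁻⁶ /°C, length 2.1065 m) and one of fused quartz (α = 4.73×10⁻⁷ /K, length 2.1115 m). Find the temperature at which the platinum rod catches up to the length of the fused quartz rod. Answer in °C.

T = 296.7 °C

Equal length when α₁L₁ΔT − α₂L₂ΔT = L₂ − L₁ = 5.00×10⁻³ m
α₁L₁ = 1.85372×10⁻⁵, α₂L₂ = 9.987395×10⁻⁷ → Δ(αL) = 1.75384605×10⁻⁵ m/K
ΔT = 5.00×10⁻³ / 1.75384605×10⁻⁵ = 285.088 K, so T = 11.6 + 285.088 = 296.688 °C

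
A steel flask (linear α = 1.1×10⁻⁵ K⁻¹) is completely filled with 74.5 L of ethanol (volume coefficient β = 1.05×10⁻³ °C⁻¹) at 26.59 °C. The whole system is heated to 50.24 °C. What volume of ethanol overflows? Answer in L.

The flask also expands: β_container ≈ 3α = 3.3×10⁻⁵ /K
Net overflow = V₀(β_liq − 3α_cont)ΔT
β − 3α = 1.05×10⁻³ − 3.3×10⁻⁵ = 1.017×10⁻³ /K; ΔT = 23.65 K
ΔV = 74.5 × 1.017×10⁻³ × 23.65 = 1.79 L

1.79 L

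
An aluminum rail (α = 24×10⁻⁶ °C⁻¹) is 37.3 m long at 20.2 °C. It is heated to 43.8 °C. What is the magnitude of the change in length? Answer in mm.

|ΔT| = |43.8 − 20.2| = 23.6 K
ΔL = αL₀ΔT = (24×10⁻⁶)(37.3)(23.6) = 2.11×10⁻² m

ΔL = 21.1 mm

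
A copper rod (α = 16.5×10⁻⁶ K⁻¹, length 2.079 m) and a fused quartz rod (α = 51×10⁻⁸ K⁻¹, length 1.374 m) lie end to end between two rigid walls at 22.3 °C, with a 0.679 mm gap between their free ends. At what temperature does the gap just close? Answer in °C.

T = 41.7 °C

α₁L₁ = 3.43035×10⁻⁵ m/K, α₂L₂ = 7.0074×10⁻⁷ m/K → total 3.500424×10⁻⁵ m/K
ΔT = g/(α₁L₁+α₂L₂) = 6.79×10⁻⁴ / 3.500424×10⁻⁵ = 19.398 K
T = 22.3 + 19.398 = 41.698 °C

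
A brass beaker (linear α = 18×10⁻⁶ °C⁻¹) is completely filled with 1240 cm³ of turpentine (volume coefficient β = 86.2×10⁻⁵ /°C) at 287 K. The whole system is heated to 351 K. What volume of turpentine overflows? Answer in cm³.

64.1 cm³

The beaker also expands: β_container ≈ 3α = 5.4×10⁻⁵ /K
Net overflow = V₀(β_liq − 3α_cont)ΔT
β − 3α = 8.62×10⁻⁴ − 5.4×10⁻⁵ = 8.08×10⁻⁴ /K; ΔT = 64 K
ΔV = 1240 × 8.08×10⁻⁴ × 64 = 64.1 cm³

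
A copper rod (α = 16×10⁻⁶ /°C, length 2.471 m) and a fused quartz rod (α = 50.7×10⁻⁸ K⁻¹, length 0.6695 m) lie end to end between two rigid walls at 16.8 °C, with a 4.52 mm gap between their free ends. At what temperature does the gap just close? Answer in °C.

T = 130 °C

Gap closes when ΔL₁ + ΔL₂ = 4.52 mm = 4.52×10⁻³ m
(α₁L₁ + α₂L₂)ΔT = g
α₁L₁ + α₂L₂ = 16×10⁻⁶×2.471 + 50.7×10⁻⁸×0.6695 = 3.98754365×10⁻⁵ m/K
ΔT = 4.52×10⁻³ / 3.98754365×10⁻⁵ = 113.35 K
T = 16.8 + 113.35 = 130.15 °C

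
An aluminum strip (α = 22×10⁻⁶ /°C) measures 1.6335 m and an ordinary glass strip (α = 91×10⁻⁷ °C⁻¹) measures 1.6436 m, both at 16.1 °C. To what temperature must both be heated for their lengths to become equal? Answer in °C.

L₁(1 + α₁ΔT) = L₂(1 + α₂ΔT) ⇒ ΔT = (L₂ − L₁)/(α₁L₁ − α₂L₂)
L₂ − L₁ = 1.6436 − 1.6335 = 1.01×10⁻² m
α₁L₁ − α₂L₂ = 22×10⁻⁶×1.6335 − 91×10⁻⁷×1.6436 = 2.098024×10⁻⁵ m/K
ΔT = 1.01×10⁻² / 2.098024×10⁻⁵ = 481.405 K
T = 16.1 + 481.405 = 497.505 °C

T = 497.5 °C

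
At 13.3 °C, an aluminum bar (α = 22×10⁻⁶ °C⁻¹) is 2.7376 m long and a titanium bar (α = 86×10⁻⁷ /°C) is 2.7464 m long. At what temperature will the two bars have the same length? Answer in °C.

Equal length when α₁L₁ΔT − α₂L₂ΔT = L₂ − L₁ = 8.80×10⁻³ m
α₁L₁ = 6.02272×10⁻⁵, α₂L₂ = 2.361904×10⁻⁵ → Δ(αL) = 3.660816×10⁻⁵ m/K
ΔT = 8.80×10⁻³ / 3.660816×10⁻⁵ = 240.384 K, so T = 13.3 + 240.384 = 253.684 °C

T = 253.7 °C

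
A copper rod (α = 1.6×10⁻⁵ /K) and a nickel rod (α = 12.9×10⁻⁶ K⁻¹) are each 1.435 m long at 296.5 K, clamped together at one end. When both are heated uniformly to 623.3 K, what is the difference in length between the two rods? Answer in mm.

ΔT = 326.8 K
copper: ΔL = 1.6×10⁻⁵ × 1.435 m × 326.8 = 7.5033×10⁻³ m = 7.5033 mm
nickel: ΔL = 12.9×10⁻⁶ × 1.435 m × 326.8 = 6.0496×10⁻³ m = 6.0496 mm
difference = 7.5033 − 6.0496 = 1.4537 mm

1.45 mm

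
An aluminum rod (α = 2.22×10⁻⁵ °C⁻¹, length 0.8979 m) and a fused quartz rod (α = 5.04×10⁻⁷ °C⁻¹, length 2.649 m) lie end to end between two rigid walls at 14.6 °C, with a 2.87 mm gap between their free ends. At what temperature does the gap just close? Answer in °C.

T = 150 °C

Gap closes when ΔL₁ + ΔL₂ = 2.87 mm = 2.87×10⁻³ m
(α₁L₁ + α₂L₂)ΔT = g
α₁L₁ + α₂L₂ = 2.22×10⁻⁵×0.8979 + 5.04×10⁻⁷×2.649 = 2.1268476×10⁻⁵ m/K
ΔT = 2.87×10⁻³ / 2.1268476×10⁻⁵ = 134.94 K
T = 14.6 + 134.94 = 149.54 °C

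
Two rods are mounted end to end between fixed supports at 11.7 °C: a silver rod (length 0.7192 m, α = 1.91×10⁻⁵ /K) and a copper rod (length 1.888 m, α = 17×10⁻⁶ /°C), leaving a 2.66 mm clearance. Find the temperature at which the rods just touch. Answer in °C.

Gap closes when ΔL₁ + ΔL₂ = 2.66 mm = 2.66×10⁻³ m
(α₁L₁ + α₂L₂)ΔT = g
α₁L₁ + α₂L₂ = 1.91×10⁻⁵×0.7192 + 17×10⁻⁶×1.888 = 4.583272×10⁻⁵ m/K
ΔT = 2.66×10⁻³ / 4.583272×10⁻⁵ = 58.037 K
T = 11.7 + 58.037 = 69.737 °C

T = 69.7 °C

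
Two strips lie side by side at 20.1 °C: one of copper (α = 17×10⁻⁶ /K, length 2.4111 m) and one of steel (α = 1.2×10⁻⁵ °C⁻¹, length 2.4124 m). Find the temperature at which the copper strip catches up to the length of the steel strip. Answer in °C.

Equal length when α₁L₁ΔT − α₂L₂ΔT = L₂ − L₁ = 1.30×10⁻³ m
α₁L₁ = 4.09887×10⁻⁵, α₂L₂ = 2.89488×10⁻⁵ → Δ(αL) = 1.20399×10⁻⁵ m/K
ΔT = 1.30×10⁻³ / 1.20399×10⁻⁵ = 107.974 K, so T = 20.1 + 107.974 = 128.074 °C

T = 128.1 °C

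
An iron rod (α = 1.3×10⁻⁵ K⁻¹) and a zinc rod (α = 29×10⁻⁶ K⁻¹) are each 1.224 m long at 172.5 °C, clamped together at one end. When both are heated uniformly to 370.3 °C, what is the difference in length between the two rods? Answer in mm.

ΔT = 197.8 K
iron: ΔL = 1.3×10⁻⁵ × 1.224 m × 197.8 = 3.1474×10⁻³ m = 3.1474 mm
zinc: ΔL = 29×10⁻⁶ × 1.224 m × 197.8 = 7.0211×10⁻³ m = 7.0211 mm
difference = 7.0211 − 3.1474 = 3.8737 mm

3.87 mm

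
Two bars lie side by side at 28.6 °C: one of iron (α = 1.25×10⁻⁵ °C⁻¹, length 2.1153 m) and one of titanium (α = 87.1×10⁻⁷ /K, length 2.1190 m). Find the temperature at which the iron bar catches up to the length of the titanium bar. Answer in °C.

T = 492.0 °C

Equal length when α₁L₁ΔT − α₂L₂ΔT = L₂ − L₁ = 3.70×10⁻³ m
α₁L₁ = 2.644125×10⁻⁵, α₂L₂ = 1.845649×10⁻⁵ → Δ(αL) = 7.98476×10⁻⁶ m/K
ΔT = 3.70×10⁻³ / 7.98476×10⁻⁶ = 463.383 K, so T = 28.6 + 463.383 = 491.983 °C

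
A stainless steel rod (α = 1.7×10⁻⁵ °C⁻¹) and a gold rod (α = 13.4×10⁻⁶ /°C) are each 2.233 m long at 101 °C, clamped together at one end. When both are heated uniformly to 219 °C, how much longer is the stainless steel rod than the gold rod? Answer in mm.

0.949 mm

ΔT = 118 K
stainless steel: ΔL = 1.7×10⁻⁵ × 2.233 m × 118 = 4.4794×10⁻³ m = 4.4794 mm
gold: ΔL = 13.4×10⁻⁶ × 2.233 m × 118 = 3.5308×10⁻³ m = 3.5308 mm
difference = 4.4794 − 3.5308 = 0.9486 mm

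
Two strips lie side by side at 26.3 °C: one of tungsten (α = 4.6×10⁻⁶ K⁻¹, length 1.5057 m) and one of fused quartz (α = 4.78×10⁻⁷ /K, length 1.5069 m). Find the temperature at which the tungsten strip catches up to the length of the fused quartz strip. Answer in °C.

L₁(1 + α₁ΔT) = L₂(1 + α₂ΔT) ⇒ ΔT = (L₂ − L₁)/(α₁L₁ − α₂L₂)
L₂ − L₁ = 1.5069 − 1.5057 = 1.20×10⁻³ m
α₁L₁ − α₂L₂ = 4.6×10⁻⁶×1.5057 − 4.78×10⁻⁷×1.5069 = 6.2059218×10⁻⁶ m/K
ΔT = 1.20×10⁻³ / 6.2059218×10⁻⁶ = 193.364 K
T = 26.3 + 193.364 = 219.664 °C

T = 219.7 °C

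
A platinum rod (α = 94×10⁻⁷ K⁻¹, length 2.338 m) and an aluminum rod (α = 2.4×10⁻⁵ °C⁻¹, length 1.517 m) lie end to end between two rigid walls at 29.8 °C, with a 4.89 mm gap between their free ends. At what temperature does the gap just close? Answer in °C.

α₁L₁ = 2.19772×10⁻⁵ m/K, α₂L₂ = 3.6408×10⁻⁵ m/K → total 5.83852×10⁻⁵ m/K
ΔT = g/(α₁L₁+α₂L₂) = 4.89×10⁻³ / 5.83852×10⁻⁵ = 83.75 K
T = 29.8 + 83.75 = 113.55 °C

T = 114 °C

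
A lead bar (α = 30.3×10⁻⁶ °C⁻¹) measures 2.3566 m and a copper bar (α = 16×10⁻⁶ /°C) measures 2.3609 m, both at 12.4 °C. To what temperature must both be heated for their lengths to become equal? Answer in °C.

Equal length when α₁L₁ΔT − α₂L₂ΔT = L₂ − L₁ = 4.30×10⁻³ m
α₁L₁ = 7.140498×10⁻⁵, α₂L₂ = 3.77744×10⁻⁵ → Δ(αL) = 3.363058×10⁻⁵ m/K
ΔT = 4.30×10⁻³ / 3.363058×10⁻⁵ = 127.860 K, so T = 12.4 + 127.860 = 140.260 °C

T = 140.3 °C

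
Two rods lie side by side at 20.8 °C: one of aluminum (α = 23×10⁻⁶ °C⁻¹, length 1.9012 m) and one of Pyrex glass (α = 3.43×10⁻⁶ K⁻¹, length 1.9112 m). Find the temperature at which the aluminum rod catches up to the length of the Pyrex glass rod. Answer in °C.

Equal length when α₁L₁ΔT − α₂L₂ΔT = L₂ − L₁ = 1.00×10⁻² m
α₁L₁ = 4.37276×10⁻⁵, α₂L₂ = 6.555416×10⁻⁶ → Δ(αL) = 3.7172184×10⁻⁵ m/K
ΔT = 1.00×10⁻² / 3.7172184×10⁻⁵ = 269.018 K, so T = 20.8 + 269.018 = 289.818 °C

T = 289.8 °C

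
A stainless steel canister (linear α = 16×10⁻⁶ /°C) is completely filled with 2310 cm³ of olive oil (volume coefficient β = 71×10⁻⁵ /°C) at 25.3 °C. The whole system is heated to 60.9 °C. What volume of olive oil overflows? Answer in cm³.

54.4 cm³

The canister also expands: β_container ≈ 3α = 4.8×10⁻⁵ /K
Net overflow = V₀(β_liq − 3α_cont)ΔT
β − 3α = 7.10×10⁻⁴ − 4.8×10⁻⁵ = 6.62×10⁻⁴ /K; ΔT = 35.6 K
ΔV = 2310 × 6.62×10⁻⁴ × 35.6 = 54.4 cm³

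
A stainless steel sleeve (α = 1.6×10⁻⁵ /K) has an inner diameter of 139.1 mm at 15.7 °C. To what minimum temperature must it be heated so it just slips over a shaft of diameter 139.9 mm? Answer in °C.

Required Δd = 139.9 − 139.1 = 0.8 mm
Δd = αd₀ΔT ⇒ ΔT = Δd/(αd₀) = 0.8 / (1.6×10⁻⁵ × 139.1) = 359.45 K
T_min = 15.7 + 359.45 = 375.15 °C

T = 375 °C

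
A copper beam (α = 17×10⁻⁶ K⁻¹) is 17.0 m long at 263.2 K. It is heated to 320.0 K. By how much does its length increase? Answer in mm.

|ΔT| = |320.0 − 263.2| = 56.8 K
ΔL = αL₀ΔT = (17×10⁻⁶)(17.0)(56.8) = 1.64×10⁻² m

ΔL = 16.4 mm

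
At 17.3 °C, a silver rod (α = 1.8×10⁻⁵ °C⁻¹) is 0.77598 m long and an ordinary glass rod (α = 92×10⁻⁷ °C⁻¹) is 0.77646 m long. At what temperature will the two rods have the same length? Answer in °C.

T = 87.64 °C

L₁(1 + α₁ΔT) = L₂(1 + α₂ΔT) ⇒ ΔT = (L₂ − L₁)/(α₁L₁ − α₂L₂)
L₂ − L₁ = 0.77646 − 0.77598 = 4.80×10⁻⁴ m
α₁L₁ − α₂L₂ = 1.8×10⁻⁵×0.77598 − 92×10⁻⁷×0.77646 = 6.824208×10⁻⁶ m/K
ΔT = 4.80×10⁻⁴ / 6.824208×10⁻⁶ = 70.3378 K
T = 17.3 + 70.3378 = 87.6378 °C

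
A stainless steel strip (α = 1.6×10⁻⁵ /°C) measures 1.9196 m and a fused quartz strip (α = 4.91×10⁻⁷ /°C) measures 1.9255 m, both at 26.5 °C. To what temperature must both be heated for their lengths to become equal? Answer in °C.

Equal length when α₁L₁ΔT − α₂L₂ΔT = L₂ − L₁ = 5.90×10⁻³ m
α₁L₁ = 3.07136×10⁻⁵, α₂L₂ = 9.454205×10⁻⁷ → Δ(αL) = 2.97681795×10⁻⁵ m/K
ΔT = 5.90×10⁻³ / 2.97681795×10⁻⁵ = 198.198 K, so T = 26.5 + 198.198 = 224.698 °C

T = 224.7 °C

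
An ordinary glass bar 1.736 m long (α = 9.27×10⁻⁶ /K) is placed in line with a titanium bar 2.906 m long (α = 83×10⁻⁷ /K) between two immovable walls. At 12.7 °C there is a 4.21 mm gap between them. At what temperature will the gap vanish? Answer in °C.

T = 117 °C

α₁L₁ = 1.609272×10⁻⁵ m/K, α₂L₂ = 2.41198×10⁻⁵ m/K → total 4.021252×10⁻⁵ m/K
ΔT = g/(α₁L₁+α₂L₂) = 4.21×10⁻³ / 4.021252×10⁻⁵ = 104.69 K
T = 12.7 + 104.69 = 117.39 °C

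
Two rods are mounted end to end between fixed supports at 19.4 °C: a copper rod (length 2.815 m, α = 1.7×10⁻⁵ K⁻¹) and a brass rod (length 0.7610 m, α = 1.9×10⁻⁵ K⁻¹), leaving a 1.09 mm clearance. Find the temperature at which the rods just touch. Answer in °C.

T = 36.9 °C

α₁L₁ = 4.7855×10⁻⁵ m/K, α₂L₂ = 1.4459×10⁻⁵ m/K → total 6.2314×10⁻⁵ m/K
ΔT = g/(α₁L₁+α₂L₂) = 1.09×10⁻³ / 6.2314×10⁻⁵ = 17.492 K
T = 19.4 + 17.492 = 36.892 °C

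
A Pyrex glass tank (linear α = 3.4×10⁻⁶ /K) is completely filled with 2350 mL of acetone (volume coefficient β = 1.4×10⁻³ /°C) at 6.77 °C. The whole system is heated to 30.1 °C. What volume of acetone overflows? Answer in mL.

76.2 mL

The tank also expands: β_container ≈ 3α = 1.02×10⁻⁵ /K
Net overflow = V₀(β_liq − 3α_cont)ΔT
β − 3α = 1.40×10⁻³ − 1.02×10⁻⁵ = 1.3898×10⁻³ /K; ΔT = 23.33 K
ΔV = 2350 × 1.3898×10⁻³ × 23.33 = 76.2 mL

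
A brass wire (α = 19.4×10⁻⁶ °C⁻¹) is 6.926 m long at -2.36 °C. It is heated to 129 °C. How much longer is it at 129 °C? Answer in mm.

ΔL = 17.7 mm

|ΔT| = |129 − (-2.36)| = 131.36 K
ΔL = αL₀ΔT = (19.4×10⁻⁶)(6.926)(131.36) = 1.77×10⁻² m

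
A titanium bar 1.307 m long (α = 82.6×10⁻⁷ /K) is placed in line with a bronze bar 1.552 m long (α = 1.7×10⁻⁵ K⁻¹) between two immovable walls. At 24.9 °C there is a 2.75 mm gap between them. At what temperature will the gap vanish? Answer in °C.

Gap closes when ΔL₁ + ΔL₂ = 2.75 mm = 2.75×10⁻³ m
(α₁L₁ + α₂L₂)ΔT = g
α₁L₁ + α₂L₂ = 82.6×10⁻⁷×1.307 + 1.7×10⁻⁵×1.552 = 3.717982×10⁻⁵ m/K
ΔT = 2.75×10⁻³ / 3.717982×10⁻⁵ = 73.965 K
T = 24.9 + 73.965 = 98.865 °C

T = 98.9 °C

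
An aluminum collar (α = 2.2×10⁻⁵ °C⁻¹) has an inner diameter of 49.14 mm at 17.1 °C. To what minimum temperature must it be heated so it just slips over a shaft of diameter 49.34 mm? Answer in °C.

Required Δd = 49.34 − 49.14 = 0.20 mm
Δd = αd₀ΔT ⇒ ΔT = Δd/(αd₀) = 0.20 / (2.2×10⁻⁵ × 49.14) = 185.00 K
T_min = 17.1 + 185.00 = 202.10 °C

T = 202 °C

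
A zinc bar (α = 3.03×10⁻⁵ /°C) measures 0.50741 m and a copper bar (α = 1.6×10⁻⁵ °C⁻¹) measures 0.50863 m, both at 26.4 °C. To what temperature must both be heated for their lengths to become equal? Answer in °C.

T = 195.0 °C

Equal length when α₁L₁ΔT − α₂L₂ΔT = L₂ − L₁ = 1.22×10⁻³ m
α₁L₁ = 1.5374523×10⁻⁵, α₂L₂ = 8.13808×10⁻⁶ → Δ(αL) = 7.236443×10⁻⁶ m/K
ΔT = 1.22×10⁻³ / 7.236443×10⁻⁶ = 168.591 K, so T = 26.4 + 168.591 = 194.991 °C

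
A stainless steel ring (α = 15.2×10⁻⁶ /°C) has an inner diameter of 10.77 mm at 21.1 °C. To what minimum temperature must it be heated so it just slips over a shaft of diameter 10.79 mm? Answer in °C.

Required Δd = 10.79 − 10.77 = 0.02 mm
Δd = αd₀ΔT ⇒ ΔT = Δd/(αd₀) = 0.02 / (15.2×10⁻⁶ × 10.77) = 122.17 K
T_min = 21.1 + 122.17 = 143.27 °C

T = 143 °C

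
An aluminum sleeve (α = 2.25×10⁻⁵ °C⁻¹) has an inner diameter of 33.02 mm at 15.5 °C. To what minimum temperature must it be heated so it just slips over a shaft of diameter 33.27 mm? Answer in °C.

T = 352 °C

Required Δd = 33.27 − 33.02 = 0.25 mm
Δd = αd₀ΔT ⇒ ΔT = Δd/(αd₀) = 0.25 / (2.25×10⁻⁵ × 33.02) = 336.50 K
T_min = 15.5 + 336.50 = 352.00 °C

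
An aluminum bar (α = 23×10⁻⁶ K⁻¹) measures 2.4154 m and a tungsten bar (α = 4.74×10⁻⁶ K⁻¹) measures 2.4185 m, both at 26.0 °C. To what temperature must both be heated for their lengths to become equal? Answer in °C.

Equal length when α₁L₁ΔT − α₂L₂ΔT = L₂ − L₁ = 3.10×10⁻³ m
α₁L₁ = 5.55542×10⁻⁵, α₂L₂ = 1.146369×10⁻⁵ → Δ(αL) = 4.409051×10⁻⁵ m/K
ΔT = 3.10×10⁻³ / 4.409051×10⁻⁵ = 70.3099 K, so T = 26.0 + 70.3099 = 96.3099 °C

T = 96.31 °C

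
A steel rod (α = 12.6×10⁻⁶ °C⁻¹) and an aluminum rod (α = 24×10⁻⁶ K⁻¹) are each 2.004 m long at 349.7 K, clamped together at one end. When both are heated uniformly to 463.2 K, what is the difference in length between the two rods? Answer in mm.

ΔT = 113.5 K
steel: ΔL = 12.6×10⁻⁶ × 2.004 m × 113.5 = 2.8659×10⁻³ m = 2.8659 mm
aluminum: ΔL = 24×10⁻⁶ × 2.004 m × 113.5 = 5.4589×10⁻³ m = 5.4589 mm
difference = 5.4589 − 2.8659 = 2.5930 mm

2.59 mm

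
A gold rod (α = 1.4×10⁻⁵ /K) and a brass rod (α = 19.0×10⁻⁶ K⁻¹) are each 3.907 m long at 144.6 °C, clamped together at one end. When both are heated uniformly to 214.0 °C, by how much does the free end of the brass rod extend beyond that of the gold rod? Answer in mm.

ΔT = 69.4 K
gold: ΔL = 1.4×10⁻⁵ × 3.907 m × 69.4 = 3.7960×10⁻³ m = 3.7960 mm
brass: ΔL = 19.0×10⁻⁶ × 3.907 m × 69.4 = 5.1518×10⁻³ m = 5.1518 mm
difference = 5.1518 − 3.7960 = 1.3558 mm

1.36 mm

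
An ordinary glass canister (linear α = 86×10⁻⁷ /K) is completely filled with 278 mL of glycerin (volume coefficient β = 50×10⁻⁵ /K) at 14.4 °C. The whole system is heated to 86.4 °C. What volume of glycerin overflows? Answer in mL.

The canister also expands: β_container ≈ 3α = 2.58×10⁻⁵ /K
Net overflow = V₀(β_liq − 3α_cont)ΔT
β − 3α = 5.00×10⁻⁴ − 2.58×10⁻⁵ = 4.742×10⁻⁴ /K; ΔT = 72.0 K
ΔV = 278 × 4.742×10⁻⁴ × 72.0 = 9.49 mL

9.49 mL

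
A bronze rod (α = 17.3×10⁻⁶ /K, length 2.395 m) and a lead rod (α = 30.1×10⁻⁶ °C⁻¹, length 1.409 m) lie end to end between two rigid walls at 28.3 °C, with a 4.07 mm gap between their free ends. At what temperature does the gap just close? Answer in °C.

T = 76.8 °C

Gap closes when ΔL₁ + ΔL₂ = 4.07 mm = 4.07×10⁻³ m
(α₁L₁ + α₂L₂)ΔT = g
α₁L₁ + α₂L₂ = 17.3×10⁻⁶×2.395 + 30.1×10⁻⁶×1.409 = 8.38444×10⁻⁵ m/K
ΔT = 4.07×10⁻³ / 8.38444×10⁻⁵ = 48.542 K
T = 28.3 + 48.542 = 76.842 °C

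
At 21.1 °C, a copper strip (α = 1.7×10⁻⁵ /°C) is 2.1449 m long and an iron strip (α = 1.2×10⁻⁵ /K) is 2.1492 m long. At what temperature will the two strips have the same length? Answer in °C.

Equal length when α₁L₁ΔT − α₂L₂ΔT = L₂ − L₁ = 4.30×10⁻³ m
α₁L₁ = 3.64633×10⁻⁵, α₂L₂ = 2.57904×10⁻⁵ → Δ(αL) = 1.06729×10⁻⁵ m/K
ΔT = 4.30×10⁻³ / 1.06729×10⁻⁵ = 402.890 K, so T = 21.1 + 402.890 = 423.990 °C

T = 424.0 °C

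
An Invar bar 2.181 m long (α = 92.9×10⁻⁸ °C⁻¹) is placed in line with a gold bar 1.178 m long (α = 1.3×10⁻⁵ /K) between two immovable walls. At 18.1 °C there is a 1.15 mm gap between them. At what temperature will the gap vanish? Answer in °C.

α₁L₁ = 2.026149×10⁻⁶ m/K, α₂L₂ = 1.5314×10⁻⁵ m/K → total 1.7340149×10⁻⁵ m/K
ΔT = g/(α₁L₁+α₂L₂) = 1.15×10⁻³ / 1.7340149×10⁻⁵ = 66.320 K
T = 18.1 + 66.320 = 84.420 °C

T = 84.4 °C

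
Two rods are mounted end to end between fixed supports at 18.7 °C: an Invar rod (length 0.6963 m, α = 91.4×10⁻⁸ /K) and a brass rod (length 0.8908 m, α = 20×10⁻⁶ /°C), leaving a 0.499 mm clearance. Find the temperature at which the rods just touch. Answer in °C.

T = 45.7 °C

Gap closes when ΔL₁ + ΔL₂ = 0.499 mm = 4.99×10⁻⁴ m
(α₁L₁ + α₂L₂)ΔT = g
α₁L₁ + α₂L₂ = 91.4×10⁻⁸×0.6963 + 20×10⁻⁶×0.8908 = 1.84524182×10⁻⁵ m/K
ΔT = 4.99×10⁻⁴ / 1.84524182×10⁻⁵ = 27.043 K
T = 18.7 + 27.043 = 45.743 °C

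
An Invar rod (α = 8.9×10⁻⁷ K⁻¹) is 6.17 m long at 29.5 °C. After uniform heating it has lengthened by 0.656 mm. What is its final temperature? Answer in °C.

ΔL = αL₀ΔT ⇒ ΔT = ΔL / (αL₀)
ΔT = 0.656×10⁻³ m / (8.9×10⁻⁷ × 6.17 m) = 119.46 K
T = 29.5 + 119.46 = 148.96 °C

T = 149 °C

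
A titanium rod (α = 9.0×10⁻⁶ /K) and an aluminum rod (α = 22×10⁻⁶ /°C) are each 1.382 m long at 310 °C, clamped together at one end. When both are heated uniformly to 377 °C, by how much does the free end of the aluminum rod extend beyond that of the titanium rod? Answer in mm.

ΔT = 67 K
titanium: ΔL = 9.0×10⁻⁶ × 1.382 m × 67 = 8.3335×10⁻⁴ m = 0.83335 mm
aluminum: ΔL = 22×10⁻⁶ × 1.382 m × 67 = 2.0371×10⁻³ m = 2.0371 mm
difference = 2.0371 − 0.83335 = 1.20375 mm

1.20 mm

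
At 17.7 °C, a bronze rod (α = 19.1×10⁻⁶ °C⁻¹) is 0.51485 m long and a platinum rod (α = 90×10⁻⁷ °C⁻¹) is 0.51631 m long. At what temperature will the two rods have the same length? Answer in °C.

T = 299.2 °C

L₁(1 + α₁ΔT) = L₂(1 + α₂ΔT) ⇒ ΔT = (L₂ − L₁)/(α₁L₁ − α₂L₂)
L₂ − L₁ = 0.51631 − 0.51485 = 1.46×10⁻³ m
α₁L₁ − α₂L₂ = 19.1×10⁻⁶×0.51485 − 90×10⁻⁷×0.51631 = 5.186845×10⁻⁶ m/K
ΔT = 1.46×10⁻³ / 5.186845×10⁻⁶ = 281.481 K
T = 17.7 + 281.481 = 299.181 °C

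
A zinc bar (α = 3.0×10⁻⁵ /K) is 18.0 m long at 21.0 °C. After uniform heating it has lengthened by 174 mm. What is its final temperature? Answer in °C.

ΔL = αL₀ΔT ⇒ ΔT = ΔL / (αL₀)
ΔT = 174×10⁻³ m / (3.0×10⁻⁵ × 18.0 m) = 322.22 K
T = 21.0 + 322.22 = 343.22 °C

T = 343 °C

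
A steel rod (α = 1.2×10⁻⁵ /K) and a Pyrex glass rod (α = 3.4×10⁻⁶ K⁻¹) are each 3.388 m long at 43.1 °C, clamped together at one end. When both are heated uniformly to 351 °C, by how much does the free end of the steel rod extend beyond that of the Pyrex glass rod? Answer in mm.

8.97 mm

ΔT = 307.9 K
steel: ΔL = 1.2×10⁻⁵ × 3.388 m × 307.9 = 1.2518×10⁻² m = 12.518 mm
Pyrex glass: ΔL = 3.4×10⁻⁶ × 3.388 m × 307.9 = 3.5468×10⁻³ m = 3.5468 mm
difference = 12.518 − 3.5468 = 8.9712 mm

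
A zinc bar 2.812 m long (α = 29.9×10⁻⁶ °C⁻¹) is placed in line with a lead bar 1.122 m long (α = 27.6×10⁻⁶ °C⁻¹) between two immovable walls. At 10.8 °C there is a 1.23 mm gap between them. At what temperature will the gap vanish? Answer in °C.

α₁L₁ = 8.40788×10⁻⁵ m/K, α₂L₂ = 3.09672×10⁻⁵ m/K → total 1.15046×10⁻⁴ m/K
ΔT = g/(α₁L₁+α₂L₂) = 1.23×10⁻³ / 1.15046×10⁻⁴ = 10.691 K
T = 10.8 + 10.691 = 21.491 °C

T = 21.5 °C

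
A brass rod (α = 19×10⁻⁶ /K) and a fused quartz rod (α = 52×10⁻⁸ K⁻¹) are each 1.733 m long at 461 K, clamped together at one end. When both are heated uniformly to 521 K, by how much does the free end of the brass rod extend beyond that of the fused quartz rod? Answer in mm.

ΔT = 60 K
brass: ΔL = 19×10⁻⁶ × 1.733 m × 60 = 1.9756×10⁻³ m = 1.9756 mm
fused quartz: ΔL = 52×10⁻⁸ × 1.733 m × 60 = 5.4070×10⁻⁵ m = 0.054070 mm
difference = 1.9756 − 0.054070 = 1.92153 mm

1.92 mm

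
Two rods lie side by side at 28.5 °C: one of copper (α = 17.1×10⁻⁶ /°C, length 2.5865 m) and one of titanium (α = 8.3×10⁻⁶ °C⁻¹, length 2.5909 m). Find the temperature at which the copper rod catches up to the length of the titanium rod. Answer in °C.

T = 222.1 °C

L₁(1 + α₁ΔT) = L₂(1 + α₂ΔT) ⇒ ΔT = (L₂ − L₁)/(α₁L₁ − α₂L₂)
L₂ − L₁ = 2.5909 − 2.5865 = 4.40×10⁻³ m
α₁L₁ − α₂L₂ = 17.1×10⁻⁶×2.5865 − 8.3×10⁻⁶×2.5909 = 2.272468×10⁻⁵ m/K
ΔT = 4.40×10⁻³ / 2.272468×10⁻⁵ = 193.622 K
T = 28.5 + 193.622 = 222.122 °C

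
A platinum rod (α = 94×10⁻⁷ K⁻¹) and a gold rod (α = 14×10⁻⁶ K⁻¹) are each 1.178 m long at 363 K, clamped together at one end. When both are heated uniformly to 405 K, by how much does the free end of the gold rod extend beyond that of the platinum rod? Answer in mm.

0.228 mm

ΔT = 42 K
platinum: ΔL = 94×10⁻⁷ × 1.178 m × 42 = 4.6507×10⁻⁴ m = 0.46507 mm
gold: ΔL = 14×10⁻⁶ × 1.178 m × 42 = 6.9266×10⁻⁴ m = 0.69266 mm
difference = 0.69266 − 0.46507 = 0.22759 mm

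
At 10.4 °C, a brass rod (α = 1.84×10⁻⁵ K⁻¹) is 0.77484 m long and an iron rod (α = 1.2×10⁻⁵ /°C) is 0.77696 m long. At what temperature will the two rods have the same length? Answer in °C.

T = 440.1 °C

Equal length when α₁L₁ΔT − α₂L₂ΔT = L₂ − L₁ = 2.12×10⁻³ m
α₁L₁ = 1.4257056×10⁻⁵, α₂L₂ = 9.32352×10⁻⁶ → Δ(αL) = 4.933536×10⁻⁶ m/K
ΔT = 2.12×10⁻³ / 4.933536×10⁻⁶ = 429.712 K, so T = 10.4 + 429.712 = 440.112 °C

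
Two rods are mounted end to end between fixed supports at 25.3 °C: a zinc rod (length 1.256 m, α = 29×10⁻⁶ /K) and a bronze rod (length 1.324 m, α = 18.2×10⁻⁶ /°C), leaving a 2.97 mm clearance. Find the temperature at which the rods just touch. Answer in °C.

α₁L₁ = 3.6424×10⁻⁵ m/K, α₂L₂ = 2.40968×10⁻⁵ m/K → total 6.05208×10⁻⁵ m/K
ΔT = g/(α₁L₁+α₂L₂) = 2.97×10⁻³ / 6.05208×10⁻⁵ = 49.074 K
T = 25.3 + 49.074 = 74.374 °C

T = 74.4 °C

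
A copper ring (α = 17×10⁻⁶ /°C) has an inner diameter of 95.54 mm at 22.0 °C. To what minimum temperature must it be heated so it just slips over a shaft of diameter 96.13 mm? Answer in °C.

T = 385 °C

Required Δd = 96.13 − 95.54 = 0.59 mm
Δd = αd₀ΔT ⇒ ΔT = Δd/(αd₀) = 0.59 / (17×10⁻⁶ × 95.54) = 363.26 K
T_min = 22.0 + 363.26 = 385.26 °C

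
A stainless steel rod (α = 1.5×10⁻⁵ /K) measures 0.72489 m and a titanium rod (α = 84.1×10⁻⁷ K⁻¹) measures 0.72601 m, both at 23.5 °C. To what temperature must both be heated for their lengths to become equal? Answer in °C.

T = 258.4 °C

Equal length when α₁L₁ΔT − α₂L₂ΔT = L₂ − L₁ = 1.12×10⁻³ m
α₁L₁ = 1.087335×10⁻⁵, α₂L₂ = 6.1057441×10⁻⁶ → Δ(αL) = 4.7676059×10⁻⁶ m/K
ΔT = 1.12×10⁻³ / 4.7676059×10⁻⁶ = 234.919 K, so T = 23.5 + 234.919 = 258.419 °C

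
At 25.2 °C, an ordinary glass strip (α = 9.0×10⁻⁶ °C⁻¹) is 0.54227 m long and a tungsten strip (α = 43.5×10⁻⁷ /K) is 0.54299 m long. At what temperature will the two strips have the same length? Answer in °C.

Equal length when α₁L₁ΔT − α₂L₂ΔT = L₂ − L₁ = 7.20×10⁻⁴ m
α₁L₁ = 4.88043×10⁻⁶, α₂L₂ = 2.3620065×10⁻⁶ → Δ(αL) = 2.5184235×10⁻⁶ m/K
ΔT = 7.20×10⁻⁴ / 2.5184235×10⁻⁶ = 285.893 K, so T = 25.2 + 285.893 = 311.093 °C

T = 311.1 °C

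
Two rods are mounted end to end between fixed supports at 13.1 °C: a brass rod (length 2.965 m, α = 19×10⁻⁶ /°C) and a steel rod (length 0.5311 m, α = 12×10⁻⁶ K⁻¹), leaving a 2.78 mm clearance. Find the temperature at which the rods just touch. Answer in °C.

T = 57.4 °C

α₁L₁ = 5.6335×10⁻⁵ m/K, α₂L₂ = 6.3732×10⁻⁶ m/K → total 6.27082×10⁻⁵ m/K
ΔT = g/(α₁L₁+α₂L₂) = 2.78×10⁻³ / 6.27082×10⁻⁵ = 44.332 K
T = 13.1 + 44.332 = 57.432 °C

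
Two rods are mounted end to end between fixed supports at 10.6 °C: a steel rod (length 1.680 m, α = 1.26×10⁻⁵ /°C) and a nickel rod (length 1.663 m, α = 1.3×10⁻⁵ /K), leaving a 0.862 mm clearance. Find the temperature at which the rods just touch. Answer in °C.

T = 30.7 °C

α₁L₁ = 2.1168×10⁻⁵ m/K, α₂L₂ = 2.1619×10⁻⁵ m/K → total 4.2787×10⁻⁵ m/K
ΔT = g/(α₁L₁+α₂L₂) = 8.62×10⁻⁴ / 4.2787×10⁻⁵ = 20.146 K
T = 10.6 + 20.146 = 30.746 °C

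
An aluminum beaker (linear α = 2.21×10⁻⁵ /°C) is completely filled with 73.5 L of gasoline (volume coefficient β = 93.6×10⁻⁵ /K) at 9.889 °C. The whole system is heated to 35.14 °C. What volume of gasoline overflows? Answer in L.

1.61 L

The beaker also expands: β_container ≈ 3α = 6.63×10⁻⁵ /K
Net overflow = V₀(β_liq − 3α_cont)ΔT
β − 3α = 9.36×10⁻⁴ − 6.63×10⁻⁵ = 8.697×10⁻⁴ /K; ΔT = 25.251 K
ΔV = 73.5 × 8.697×10⁻⁴ × 25.251 = 1.61 L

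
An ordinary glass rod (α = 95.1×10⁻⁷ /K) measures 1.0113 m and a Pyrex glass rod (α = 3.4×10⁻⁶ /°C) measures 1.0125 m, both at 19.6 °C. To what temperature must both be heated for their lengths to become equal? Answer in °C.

Equal length when α₁L₁ΔT − α₂L₂ΔT = L₂ − L₁ = 1.20×10⁻³ m
α₁L₁ = 9.617463×10⁻⁶, α₂L₂ = 3.4425×10⁻⁶ → Δ(αL) = 6.174963×10⁻⁶ m/K
ΔT = 1.20×10⁻³ / 6.174963×10⁻⁶ = 194.333 K, so T = 19.6 + 194.333 = 213.933 °C

T = 213.9 °C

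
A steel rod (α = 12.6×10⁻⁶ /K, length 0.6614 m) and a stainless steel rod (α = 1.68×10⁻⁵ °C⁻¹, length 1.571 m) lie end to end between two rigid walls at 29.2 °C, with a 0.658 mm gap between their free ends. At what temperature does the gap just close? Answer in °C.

Gap closes when ΔL₁ + ΔL₂ = 0.658 mm = 6.58×10⁻⁴ m
(α₁L₁ + α₂L₂)ΔT = g
α₁L₁ + α₂L₂ = 12.6×10⁻⁶×0.6614 + 1.68×10⁻⁵×1.571 = 3.472644×10⁻⁵ m/K
ΔT = 6.58×10⁻⁴ / 3.472644×10⁻⁵ = 18.948 K
T = 29.2 + 18.948 = 48.148 °C

T = 48.1 °C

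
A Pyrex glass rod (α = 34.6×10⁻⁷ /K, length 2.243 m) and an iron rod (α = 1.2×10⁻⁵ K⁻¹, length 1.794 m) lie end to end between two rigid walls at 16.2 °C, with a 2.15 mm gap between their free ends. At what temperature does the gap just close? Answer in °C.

α₁L₁ = 7.76078×10⁻⁶ m/K, α₂L₂ = 2.1528×10⁻⁵ m/K → total 2.928878×10⁻⁵ m/K
ΔT = g/(α₁L₁+α₂L₂) = 2.15×10⁻³ / 2.928878×10⁻⁵ = 73.407 K
T = 16.2 + 73.407 = 89.607 °C

T = 89.6 °C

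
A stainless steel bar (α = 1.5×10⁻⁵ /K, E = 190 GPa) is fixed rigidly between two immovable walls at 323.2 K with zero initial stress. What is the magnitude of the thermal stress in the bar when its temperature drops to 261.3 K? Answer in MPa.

σ = 176 MPa

Fully constrained: the free strain ε = αΔT is blocked, so σ = Eε = EαΔT.
|ΔT| = 61.9 K
σ = 190×10⁹ × 1.5×10⁻⁵ × 61.9 = 1.76×10⁸ Pa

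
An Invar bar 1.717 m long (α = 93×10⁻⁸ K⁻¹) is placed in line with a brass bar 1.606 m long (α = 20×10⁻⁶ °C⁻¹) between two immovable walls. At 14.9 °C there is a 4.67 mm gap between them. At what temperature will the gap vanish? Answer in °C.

T = 153 °C

Gap closes when ΔL₁ + ΔL₂ = 4.67 mm = 4.67×10⁻³ m
(α₁L₁ + α₂L₂)ΔT = g
α₁L₁ + α₂L₂ = 93×10⁻⁸×1.717 + 20×10⁻⁶×1.606 = 3.371681×10⁻⁵ m/K
ΔT = 4.67×10⁻³ / 3.371681×10⁻⁵ = 138.51 K
T = 14.9 + 138.51 = 153.41 °C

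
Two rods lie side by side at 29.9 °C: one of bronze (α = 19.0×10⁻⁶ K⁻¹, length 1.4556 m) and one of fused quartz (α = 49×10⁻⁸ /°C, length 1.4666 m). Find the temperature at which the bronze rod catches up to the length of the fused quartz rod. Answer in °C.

T = 438.2 °C

L₁(1 + α₁ΔT) = L₂(1 + α₂ΔT) ⇒ ΔT = (L₂ − L₁)/(α₁L₁ − α₂L₂)
L₂ − L₁ = 1.4666 − 1.4556 = 1.10×10⁻² m
α₁L₁ − α₂L₂ = 19.0×10⁻⁶×1.4556 − 49×10⁻⁸×1.4666 = 2.6937766×10⁻⁵ m/K
ΔT = 1.10×10⁻² / 2.6937766×10⁻⁵ = 408.349 K
T = 29.9 + 408.349 = 438.249 °C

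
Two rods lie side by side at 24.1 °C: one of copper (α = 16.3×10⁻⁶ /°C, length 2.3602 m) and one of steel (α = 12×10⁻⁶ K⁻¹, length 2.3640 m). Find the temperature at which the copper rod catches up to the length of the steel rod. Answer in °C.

L₁(1 + α₁ΔT) = L₂(1 + α₂ΔT) ⇒ ΔT = (L₂ − L₁)/(α₁L₁ − α₂L₂)
L₂ − L₁ = 2.3640 − 2.3602 = 3.80×10⁻³ m
α₁L₁ − α₂L₂ = 16.3×10⁻⁶×2.3602 − 12×10⁻⁶×2.3640 = 1.010326×10⁻⁵ m/K
ΔT = 3.80×10⁻³ / 1.010326×10⁻⁵ = 376.116 K
T = 24.1 + 376.116 = 400.216 °C

T = 400.2 °C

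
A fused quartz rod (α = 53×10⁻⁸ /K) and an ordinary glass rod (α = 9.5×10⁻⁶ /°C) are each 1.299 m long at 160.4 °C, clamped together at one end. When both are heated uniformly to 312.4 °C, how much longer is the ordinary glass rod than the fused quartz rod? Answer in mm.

1.77 mm

ΔT = 152.0 K
fused quartz: ΔL = 53×10⁻⁸ × 1.299 m × 152.0 = 1.0465×10⁻⁴ m = 0.10465 mm
ordinary glass: ΔL = 9.5×10⁻⁶ × 1.299 m × 152.0 = 1.8758×10⁻³ m = 1.8758 mm
difference = 1.8758 − 0.10465 = 1.77115 mm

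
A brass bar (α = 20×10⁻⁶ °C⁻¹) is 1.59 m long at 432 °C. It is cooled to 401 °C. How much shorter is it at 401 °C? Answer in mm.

ΔL = 0.986 mm

|ΔT| = |401 − 432| = 31 K
ΔL = αL₀ΔT = (20×10⁻⁶)(1.59)(31) = 9.86×10⁻⁴ m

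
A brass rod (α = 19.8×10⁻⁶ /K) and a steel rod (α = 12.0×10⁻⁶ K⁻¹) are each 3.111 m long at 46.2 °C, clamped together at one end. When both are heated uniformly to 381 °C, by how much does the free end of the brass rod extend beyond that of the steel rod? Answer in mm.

8.12 mm

ΔT = 334.8 K
brass: ΔL = 19.8×10⁻⁶ × 3.111 m × 334.8 = 2.0623×10⁻² m = 20.623 mm
steel: ΔL = 12.0×10⁻⁶ × 3.111 m × 334.8 = 1.2499×10⁻² m = 12.499 mm
difference = 20.623 − 12.499 = 8.124 mm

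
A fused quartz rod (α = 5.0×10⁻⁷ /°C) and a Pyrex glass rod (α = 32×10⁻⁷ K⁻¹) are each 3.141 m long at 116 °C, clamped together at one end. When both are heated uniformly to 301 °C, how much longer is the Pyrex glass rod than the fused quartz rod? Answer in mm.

1.57 mm

ΔT = 185 K
fused quartz: ΔL = 5.0×10⁻⁷ × 3.141 m × 185 = 2.9054×10⁻⁴ m = 0.29054 mm
Pyrex glass: ΔL = 32×10⁻⁷ × 3.141 m × 185 = 1.8595×10⁻³ m = 1.8595 mm
difference = 1.8595 − 0.29054 = 1.56896 mm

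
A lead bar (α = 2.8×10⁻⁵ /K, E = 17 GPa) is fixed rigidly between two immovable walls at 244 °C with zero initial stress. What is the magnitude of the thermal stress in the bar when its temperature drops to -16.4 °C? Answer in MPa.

σ = 124 MPa

Fully constrained: the free strain ε = αΔT is blocked, so σ = Eε = EαΔT.
|ΔT| = 260.4 K
σ = 17.0×10⁹ × 2.8×10⁻⁵ × 260.4 = 1.24×10⁸ Pa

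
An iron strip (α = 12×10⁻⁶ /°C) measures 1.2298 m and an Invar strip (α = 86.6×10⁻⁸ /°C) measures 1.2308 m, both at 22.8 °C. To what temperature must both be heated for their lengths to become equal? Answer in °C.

L₁(1 + α₁ΔT) = L₂(1 + α₂ΔT) ⇒ ΔT = (L₂ − L₁)/(α₁L₁ − α₂L₂)
L₂ − L₁ = 1.2308 − 1.2298 = 1.00×10⁻³ m
α₁L₁ − α₂L₂ = 12×10⁻⁶×1.2298 − 86.6×10⁻⁸×1.2308 = 1.36917272×10⁻⁵ m/K
ΔT = 1.00×10⁻³ / 1.36917272×10⁻⁵ = 73.0368 K
T = 22.8 + 73.0368 = 95.8368 °C

T = 95.84 °C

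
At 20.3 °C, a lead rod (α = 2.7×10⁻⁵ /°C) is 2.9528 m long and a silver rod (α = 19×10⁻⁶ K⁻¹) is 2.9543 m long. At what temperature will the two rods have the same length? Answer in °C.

L₁(1 + α₁ΔT) = L₂(1 + α₂ΔT) ⇒ ΔT = (L₂ − L₁)/(α₁L₁ − α₂L₂)
L₂ − L₁ = 2.9543 − 2.9528 = 1.50×10⁻³ m
α₁L₁ − α₂L₂ = 2.7×10⁻⁵×2.9528 − 19×10⁻⁶×2.9543 = 2.35939×10⁻⁵ m/K
ΔT = 1.50×10⁻³ / 2.35939×10⁻⁵ = 63.5758 K
T = 20.3 + 63.5758 = 83.8758 °C

T = 83.88 °C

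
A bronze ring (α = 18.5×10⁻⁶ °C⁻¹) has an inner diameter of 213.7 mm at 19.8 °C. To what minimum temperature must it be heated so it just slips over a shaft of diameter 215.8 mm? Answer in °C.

Required Δd = 215.8 − 213.7 = 2.1 mm
Δd = αd₀ΔT ⇒ ΔT = Δd/(αd₀) = 2.1 / (18.5×10⁻⁶ × 213.7) = 531.18 K
T_min = 19.8 + 531.18 = 550.98 °C

T = 551 °C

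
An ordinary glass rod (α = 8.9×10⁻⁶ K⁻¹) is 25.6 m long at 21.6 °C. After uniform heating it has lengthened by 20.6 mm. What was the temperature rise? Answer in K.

ΔT = 90.4 K

ΔL = αL₀ΔT ⇒ ΔT = ΔL / (αL₀)
ΔT = 20.6×10⁻³ m / (8.9×10⁻⁶ × 25.6 m) = 90.414 K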